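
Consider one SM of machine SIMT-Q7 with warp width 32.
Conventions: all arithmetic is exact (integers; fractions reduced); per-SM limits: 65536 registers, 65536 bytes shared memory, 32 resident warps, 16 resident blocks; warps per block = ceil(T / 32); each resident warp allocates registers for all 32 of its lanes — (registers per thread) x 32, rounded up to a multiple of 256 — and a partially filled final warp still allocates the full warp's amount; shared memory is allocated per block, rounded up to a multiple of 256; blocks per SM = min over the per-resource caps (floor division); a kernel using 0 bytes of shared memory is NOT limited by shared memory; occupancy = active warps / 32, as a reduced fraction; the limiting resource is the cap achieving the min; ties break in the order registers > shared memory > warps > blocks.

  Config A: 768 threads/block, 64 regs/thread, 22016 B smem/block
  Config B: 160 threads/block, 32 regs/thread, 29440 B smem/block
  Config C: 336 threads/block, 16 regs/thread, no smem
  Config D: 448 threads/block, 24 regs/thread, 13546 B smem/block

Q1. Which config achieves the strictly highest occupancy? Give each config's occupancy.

occupancies: A 3/4, B 5/16, C 11/16, D 7/8

Answer: D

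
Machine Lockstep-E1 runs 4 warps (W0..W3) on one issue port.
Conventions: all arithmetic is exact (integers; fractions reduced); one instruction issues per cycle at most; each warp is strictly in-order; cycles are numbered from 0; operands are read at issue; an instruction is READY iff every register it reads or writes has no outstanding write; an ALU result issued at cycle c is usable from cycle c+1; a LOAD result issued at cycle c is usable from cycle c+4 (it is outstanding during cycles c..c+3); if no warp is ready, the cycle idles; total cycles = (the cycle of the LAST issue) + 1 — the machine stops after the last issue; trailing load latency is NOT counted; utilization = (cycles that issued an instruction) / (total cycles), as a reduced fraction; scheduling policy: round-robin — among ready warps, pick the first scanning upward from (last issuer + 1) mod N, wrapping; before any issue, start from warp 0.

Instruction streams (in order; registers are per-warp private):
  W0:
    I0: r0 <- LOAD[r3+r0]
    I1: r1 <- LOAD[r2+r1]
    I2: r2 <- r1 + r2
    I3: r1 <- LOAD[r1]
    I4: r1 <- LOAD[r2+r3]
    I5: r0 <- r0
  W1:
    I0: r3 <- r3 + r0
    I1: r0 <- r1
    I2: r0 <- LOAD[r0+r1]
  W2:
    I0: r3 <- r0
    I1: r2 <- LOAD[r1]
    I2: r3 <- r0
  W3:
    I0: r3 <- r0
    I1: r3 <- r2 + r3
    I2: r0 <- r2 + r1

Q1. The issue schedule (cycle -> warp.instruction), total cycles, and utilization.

cycle 0: W0.I0
cycle 1: W1.I0
cycle 2: W2.I0
cycle 3: W3.I0
cycle 4: W0.I1
cycle 5: W1.I1
cycle 6: W2.I1
cycle 7: W3.I1
cycle 8: W0.I2
cycle 9: W1.I2
cycle 10: W2.I2
cycle 11: W3.I2
cycle 12: W0.I3
cycle 13: idle
cycle 14: idle
cycle 15: idle
cycle 16: W0.I4
cycle 17: W0.I5

Answer: 18 cycles, utilization 5/6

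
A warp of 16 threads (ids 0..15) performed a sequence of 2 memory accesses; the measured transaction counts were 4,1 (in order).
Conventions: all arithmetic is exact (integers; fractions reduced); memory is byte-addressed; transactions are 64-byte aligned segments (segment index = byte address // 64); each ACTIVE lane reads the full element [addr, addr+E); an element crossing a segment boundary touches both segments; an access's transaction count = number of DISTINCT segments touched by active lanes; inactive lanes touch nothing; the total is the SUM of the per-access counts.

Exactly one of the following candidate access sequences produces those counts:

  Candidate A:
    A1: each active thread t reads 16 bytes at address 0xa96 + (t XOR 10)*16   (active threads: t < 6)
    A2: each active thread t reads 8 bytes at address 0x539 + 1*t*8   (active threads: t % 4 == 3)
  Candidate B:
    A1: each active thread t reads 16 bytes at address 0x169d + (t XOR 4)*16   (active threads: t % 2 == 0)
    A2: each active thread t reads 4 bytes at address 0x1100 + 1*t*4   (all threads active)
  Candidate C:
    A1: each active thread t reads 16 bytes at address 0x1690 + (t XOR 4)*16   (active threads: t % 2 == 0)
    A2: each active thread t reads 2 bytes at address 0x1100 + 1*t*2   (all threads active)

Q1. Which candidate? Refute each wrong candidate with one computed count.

A: A1 gives 3 transactions, not 4
B: A1 gives 5 transactions, not 4
C: all counts match (4,1)

Answer: C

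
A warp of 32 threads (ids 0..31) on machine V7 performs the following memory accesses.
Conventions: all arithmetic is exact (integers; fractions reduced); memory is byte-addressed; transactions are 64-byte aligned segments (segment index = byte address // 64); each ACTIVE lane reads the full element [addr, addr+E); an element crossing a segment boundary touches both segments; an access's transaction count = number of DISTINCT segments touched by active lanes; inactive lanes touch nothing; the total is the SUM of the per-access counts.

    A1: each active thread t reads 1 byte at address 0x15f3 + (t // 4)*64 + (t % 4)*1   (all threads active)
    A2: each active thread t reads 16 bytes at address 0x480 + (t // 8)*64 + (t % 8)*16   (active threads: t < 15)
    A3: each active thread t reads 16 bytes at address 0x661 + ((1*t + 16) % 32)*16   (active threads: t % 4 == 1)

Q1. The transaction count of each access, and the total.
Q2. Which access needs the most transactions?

A1: 8 transactions
A2: 3 transactions
A3: 9 transactions

Answer: 8,3,9; total 20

Answer: A3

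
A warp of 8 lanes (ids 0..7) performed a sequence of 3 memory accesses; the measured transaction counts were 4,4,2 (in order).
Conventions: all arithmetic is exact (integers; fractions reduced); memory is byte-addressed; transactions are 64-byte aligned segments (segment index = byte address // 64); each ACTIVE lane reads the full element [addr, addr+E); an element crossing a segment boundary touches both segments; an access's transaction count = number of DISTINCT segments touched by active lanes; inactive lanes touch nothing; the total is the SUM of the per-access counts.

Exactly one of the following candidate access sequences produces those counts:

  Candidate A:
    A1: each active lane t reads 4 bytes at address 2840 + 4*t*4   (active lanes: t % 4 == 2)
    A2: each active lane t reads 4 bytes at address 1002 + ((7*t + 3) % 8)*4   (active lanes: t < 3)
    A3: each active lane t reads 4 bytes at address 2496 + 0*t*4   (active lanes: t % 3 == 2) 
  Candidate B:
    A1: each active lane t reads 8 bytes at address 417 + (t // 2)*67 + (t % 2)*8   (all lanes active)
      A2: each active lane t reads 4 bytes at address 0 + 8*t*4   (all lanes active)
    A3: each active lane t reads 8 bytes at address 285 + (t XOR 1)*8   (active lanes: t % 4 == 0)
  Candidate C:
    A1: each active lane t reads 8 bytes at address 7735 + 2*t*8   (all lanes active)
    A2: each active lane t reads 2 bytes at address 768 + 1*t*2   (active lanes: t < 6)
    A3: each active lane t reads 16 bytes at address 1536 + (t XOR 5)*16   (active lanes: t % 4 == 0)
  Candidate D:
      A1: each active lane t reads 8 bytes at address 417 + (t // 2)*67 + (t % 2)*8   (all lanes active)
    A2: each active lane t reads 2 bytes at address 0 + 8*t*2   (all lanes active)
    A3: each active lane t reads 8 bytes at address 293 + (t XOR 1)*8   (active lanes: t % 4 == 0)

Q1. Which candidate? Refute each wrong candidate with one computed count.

A: A1 gives 2 transactions, not 4
C: A1 gives 3 transactions, not 4
D: A2 gives 2 transactions, not 4
B: all counts match (4,4,2)

Answer: B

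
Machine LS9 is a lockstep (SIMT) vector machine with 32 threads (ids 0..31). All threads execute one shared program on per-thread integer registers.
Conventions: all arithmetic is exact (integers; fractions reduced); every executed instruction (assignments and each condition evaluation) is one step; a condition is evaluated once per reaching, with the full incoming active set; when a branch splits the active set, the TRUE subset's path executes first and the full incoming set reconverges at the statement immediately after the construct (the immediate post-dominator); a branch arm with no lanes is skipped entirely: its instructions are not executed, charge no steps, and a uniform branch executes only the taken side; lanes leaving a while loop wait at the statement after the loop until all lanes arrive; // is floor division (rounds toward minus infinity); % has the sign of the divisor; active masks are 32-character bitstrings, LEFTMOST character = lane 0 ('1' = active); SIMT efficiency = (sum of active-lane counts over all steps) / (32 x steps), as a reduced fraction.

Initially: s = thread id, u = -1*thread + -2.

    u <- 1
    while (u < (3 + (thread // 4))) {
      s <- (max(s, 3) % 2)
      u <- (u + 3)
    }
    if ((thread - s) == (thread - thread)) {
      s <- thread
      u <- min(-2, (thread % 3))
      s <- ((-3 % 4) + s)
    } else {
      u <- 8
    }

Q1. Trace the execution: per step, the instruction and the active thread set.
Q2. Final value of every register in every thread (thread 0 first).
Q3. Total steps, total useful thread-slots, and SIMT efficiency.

step 0: u <- 1                       11111111111111111111111111111111
step 1: eval (u < (3 + (thread // 4))) 11111111111111111111111111111111
step 2: s <- (max(s, 3) % 2)         11111111111111111111111111111111
step 3: u <- (u + 3)                 11111111111111111111111111111111
step 4: eval (u < (3 + (thread // 4))) 11111111111111111111111111111111
step 5: s <- (max(s, 3) % 2)         00000000111111111111111111111111
step 6: u <- (u + 3)                 00000000111111111111111111111111
step 7: eval (u < (3 + (thread // 4))) 00000000111111111111111111111111
step 8: s <- (max(s, 3) % 2)         00000000000000000000111111111111
step 9: u <- (u + 3)                 00000000000000000000111111111111
step 10: eval (u < (3 + (thread // 4))) 00000000000000000000111111111111
step 11: eval ((thread - s) == (thread - thread)) 11111111111111111111111111111111
step 12: s <- thread                  01000000000000000000000000000000
step 13: u <- min(-2, (thread % 3))   01000000000000000000000000000000
step 14: s <- ((-3 % 4) + s)          01000000000000000000000000000000
step 15: u <- 8                       10111111111111111111111111111111

Answer: 16 steps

s: 1,2,1,1,0,1,0,1,1,1,1,1,1,1,1,1,1,1,1,1,1,1,1,1,1,1,1,1,1,1,1,1
u: 8,-2,8,8,8,8,8,8,8,8,8,8,8,8,8,8,8,8,8,8,8,8,8,8,8,8,8,8,8,8,8,8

steps = 16; useful = 334; efficiency = 334/512 = 167/256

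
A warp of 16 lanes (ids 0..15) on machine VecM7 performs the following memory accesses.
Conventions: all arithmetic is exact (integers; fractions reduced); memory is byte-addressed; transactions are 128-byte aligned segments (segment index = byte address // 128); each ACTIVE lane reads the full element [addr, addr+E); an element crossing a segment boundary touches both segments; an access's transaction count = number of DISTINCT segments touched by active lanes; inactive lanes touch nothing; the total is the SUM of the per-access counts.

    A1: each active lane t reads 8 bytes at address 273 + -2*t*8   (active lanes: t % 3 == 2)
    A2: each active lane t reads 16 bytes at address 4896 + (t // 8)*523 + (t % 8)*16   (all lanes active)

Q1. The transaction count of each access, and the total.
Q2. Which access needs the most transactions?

A1: 2 transactions
A2: 4 transactions

Answer: 2,4; total 6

Answer: A2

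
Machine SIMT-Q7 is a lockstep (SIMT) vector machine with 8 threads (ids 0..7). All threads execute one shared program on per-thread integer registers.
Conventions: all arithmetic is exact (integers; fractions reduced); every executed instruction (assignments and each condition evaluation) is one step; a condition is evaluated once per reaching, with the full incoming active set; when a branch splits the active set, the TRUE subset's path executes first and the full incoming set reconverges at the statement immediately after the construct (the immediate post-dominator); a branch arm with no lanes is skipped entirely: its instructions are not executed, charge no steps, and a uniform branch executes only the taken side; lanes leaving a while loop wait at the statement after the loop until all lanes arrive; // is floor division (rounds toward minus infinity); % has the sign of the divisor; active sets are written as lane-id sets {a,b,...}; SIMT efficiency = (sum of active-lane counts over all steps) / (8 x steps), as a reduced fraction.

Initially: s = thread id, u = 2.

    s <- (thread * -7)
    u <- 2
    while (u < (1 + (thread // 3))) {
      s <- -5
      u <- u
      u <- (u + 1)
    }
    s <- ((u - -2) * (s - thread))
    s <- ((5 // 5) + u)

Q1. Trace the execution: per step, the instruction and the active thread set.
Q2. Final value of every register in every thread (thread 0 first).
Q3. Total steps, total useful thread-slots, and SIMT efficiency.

step 0: s <- (thread * -7)           {0,1,2,3,4,5,6,7}
step 1: u <- 2                       {0,1,2,3,4,5,6,7}
step 2: eval (u < (1 + (thread // 3))) {0,1,2,3,4,5,6,7}
step 3: s <- -5                      {6,7}
step 4: u <- u                       {6,7}
step 5: u <- (u + 1)                 {6,7}
step 6: eval (u < (1 + (thread // 3))) {6,7}
step 7: s <- ((u - -2) * (s - thread)) {0,1,2,3,4,5,6,7}
step 8: s <- ((5 // 5) + u)          {0,1,2,3,4,5,6,7}

Answer: 9 steps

s: 3,3,3,3,3,3,4,4
u: 2,2,2,2,2,2,3,3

steps = 9; useful = 48; efficiency = 48/72 = 2/3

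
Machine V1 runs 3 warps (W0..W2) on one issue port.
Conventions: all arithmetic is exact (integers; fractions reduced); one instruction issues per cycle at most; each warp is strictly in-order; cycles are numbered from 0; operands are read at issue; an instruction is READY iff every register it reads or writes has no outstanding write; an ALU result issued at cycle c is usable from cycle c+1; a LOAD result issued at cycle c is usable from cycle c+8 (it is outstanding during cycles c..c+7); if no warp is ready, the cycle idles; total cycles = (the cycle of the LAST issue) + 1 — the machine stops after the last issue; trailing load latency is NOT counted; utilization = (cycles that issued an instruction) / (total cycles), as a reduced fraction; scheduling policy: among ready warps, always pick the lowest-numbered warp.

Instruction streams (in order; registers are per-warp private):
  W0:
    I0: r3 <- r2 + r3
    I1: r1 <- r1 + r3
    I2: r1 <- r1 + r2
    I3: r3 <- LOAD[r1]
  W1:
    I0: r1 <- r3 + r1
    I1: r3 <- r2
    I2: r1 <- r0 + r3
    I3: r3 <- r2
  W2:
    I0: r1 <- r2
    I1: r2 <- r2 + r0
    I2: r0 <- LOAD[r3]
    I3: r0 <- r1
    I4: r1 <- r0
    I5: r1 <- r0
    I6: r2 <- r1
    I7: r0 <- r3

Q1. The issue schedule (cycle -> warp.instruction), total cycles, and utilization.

cycle 0: W0.I0
cycle 1: W0.I1
cycle 2: W0.I2
cycle 3: W0.I3
cycle 4: W1.I0
cycle 5: W1.I1
cycle 6: W1.I2
cycle 7: W1.I3
cycle 8: W2.I0
cycle 9: W2.I1
cycle 10: W2.I2
cycle 11: idle
cycle 12: idle
cycle 13: idle
cycle 14: idle
cycle 15: idle
cycle 16: idle
cycle 17: idle
cycle 18: W2.I3
cycle 19: W2.I4
cycle 20: W2.I5
cycle 21: W2.I6
cycle 22: W2.I7

Answer: 23 cycles, utilization 16/23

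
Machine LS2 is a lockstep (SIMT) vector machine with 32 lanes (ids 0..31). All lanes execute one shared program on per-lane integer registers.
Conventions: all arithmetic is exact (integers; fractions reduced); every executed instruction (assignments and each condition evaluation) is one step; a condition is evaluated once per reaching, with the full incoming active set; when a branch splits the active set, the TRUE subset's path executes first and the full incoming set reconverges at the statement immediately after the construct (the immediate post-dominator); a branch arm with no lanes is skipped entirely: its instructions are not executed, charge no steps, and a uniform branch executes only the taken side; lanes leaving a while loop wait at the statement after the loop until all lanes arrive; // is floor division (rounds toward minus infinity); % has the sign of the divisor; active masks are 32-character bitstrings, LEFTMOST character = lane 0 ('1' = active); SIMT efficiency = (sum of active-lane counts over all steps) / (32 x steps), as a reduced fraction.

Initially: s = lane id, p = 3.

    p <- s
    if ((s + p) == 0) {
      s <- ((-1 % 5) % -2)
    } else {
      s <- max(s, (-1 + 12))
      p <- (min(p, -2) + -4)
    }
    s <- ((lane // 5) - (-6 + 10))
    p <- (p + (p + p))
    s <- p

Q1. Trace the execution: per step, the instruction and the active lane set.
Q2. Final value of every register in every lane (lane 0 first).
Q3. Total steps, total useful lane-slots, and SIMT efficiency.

step 0: p <- s                       11111111111111111111111111111111
step 1: eval ((s + p) == 0)          11111111111111111111111111111111
step 2: s <- ((-1 % 5) % -2)         10000000000000000000000000000000
step 3: s <- max(s, (-1 + 12))       01111111111111111111111111111111
step 4: p <- (min(p, -2) + -4)       01111111111111111111111111111111
step 5: s <- ((lane // 5) - (-6 + 10)) 11111111111111111111111111111111
step 6: p <- (p + (p + p))           11111111111111111111111111111111
step 7: s <- p                       11111111111111111111111111111111

Answer: 8 steps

s: 0,-18,-18,-18,-18,-18,-18,-18,-18,-18,-18,-18,-18,-18,-18,-18,-18,-18,-18,-18,-18,-18,-18,-18,-18,-18,-18,-18,-18,-18,-18,-18
p: 0,-18,-18,-18,-18,-18,-18,-18,-18,-18,-18,-18,-18,-18,-18,-18,-18,-18,-18,-18,-18,-18,-18,-18,-18,-18,-18,-18,-18,-18,-18,-18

steps = 8; useful = 223; efficiency = 223/256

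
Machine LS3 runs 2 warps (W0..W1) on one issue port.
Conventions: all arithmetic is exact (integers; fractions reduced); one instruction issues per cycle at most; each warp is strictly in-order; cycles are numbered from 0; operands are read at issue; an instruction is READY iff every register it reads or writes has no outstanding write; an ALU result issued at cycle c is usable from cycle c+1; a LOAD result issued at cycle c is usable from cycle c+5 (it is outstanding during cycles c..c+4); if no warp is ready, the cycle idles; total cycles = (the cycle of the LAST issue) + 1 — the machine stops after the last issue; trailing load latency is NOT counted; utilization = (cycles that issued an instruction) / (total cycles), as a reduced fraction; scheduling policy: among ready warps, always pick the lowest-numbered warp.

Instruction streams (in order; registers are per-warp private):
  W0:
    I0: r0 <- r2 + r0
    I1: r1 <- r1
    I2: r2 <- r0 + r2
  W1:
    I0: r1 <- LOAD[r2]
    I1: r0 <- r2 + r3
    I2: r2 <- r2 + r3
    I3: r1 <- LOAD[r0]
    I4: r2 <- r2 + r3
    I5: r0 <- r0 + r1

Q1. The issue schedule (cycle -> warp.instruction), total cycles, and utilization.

cycle 0: W0.I0
cycle 1: W0.I1
cycle 2: W0.I2
cycle 3: W1.I0
cycle 4: W1.I1
cycle 5: W1.I2
cycle 6: idle
cycle 7: idle
cycle 8: W1.I3
cycle 9: W1.I4
cycle 10: idle
cycle 11: idle
cycle 12: idle
cycle 13: W1.I5

Answer: 14 cycles, utilization 9/14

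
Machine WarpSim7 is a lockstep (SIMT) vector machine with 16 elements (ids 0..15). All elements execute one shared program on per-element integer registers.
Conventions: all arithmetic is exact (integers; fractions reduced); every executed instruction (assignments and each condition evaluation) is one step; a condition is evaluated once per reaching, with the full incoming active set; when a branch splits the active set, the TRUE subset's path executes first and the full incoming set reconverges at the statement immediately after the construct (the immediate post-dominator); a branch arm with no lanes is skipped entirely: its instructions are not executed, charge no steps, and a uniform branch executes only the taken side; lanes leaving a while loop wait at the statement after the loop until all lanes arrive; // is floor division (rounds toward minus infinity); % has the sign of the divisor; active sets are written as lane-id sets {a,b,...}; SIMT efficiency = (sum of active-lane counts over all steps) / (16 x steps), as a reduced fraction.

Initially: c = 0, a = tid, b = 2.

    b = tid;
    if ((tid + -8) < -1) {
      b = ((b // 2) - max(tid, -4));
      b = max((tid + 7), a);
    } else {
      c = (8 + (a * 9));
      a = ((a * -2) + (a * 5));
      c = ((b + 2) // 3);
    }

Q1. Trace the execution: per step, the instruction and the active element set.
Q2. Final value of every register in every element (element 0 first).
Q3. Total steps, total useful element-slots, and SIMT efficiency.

step 0: b <- tid                     {0,1,2,3,4,5,6,7,8,9,10,11,12,13,14,15}
step 1: eval ((tid + -8) < -1)       {0,1,2,3,4,5,6,7,8,9,10,11,12,13,14,15}
step 2: b <- ((b // 2) - max(tid, -4)) {0,1,2,3,4,5,6}
step 3: b <- max((tid + 7), a)       {0,1,2,3,4,5,6}
step 4: c <- (8 + (a * 9))           {7,8,9,10,11,12,13,14,15}
step 5: a <- ((a * -2) + (a * 5))    {7,8,9,10,11,12,13,14,15}
step 6: c <- ((b + 2) // 3)          {7,8,9,10,11,12,13,14,15}

Answer: 7 steps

c: 0,0,0,0,0,0,0,3,3,3,4,4,4,5,5,5
a: 0,1,2,3,4,5,6,21,24,27,30,33,36,39,42,45
b: 7,8,9,10,11,12,13,7,8,9,10,11,12,13,14,15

steps = 7; useful = 73; efficiency = 73/112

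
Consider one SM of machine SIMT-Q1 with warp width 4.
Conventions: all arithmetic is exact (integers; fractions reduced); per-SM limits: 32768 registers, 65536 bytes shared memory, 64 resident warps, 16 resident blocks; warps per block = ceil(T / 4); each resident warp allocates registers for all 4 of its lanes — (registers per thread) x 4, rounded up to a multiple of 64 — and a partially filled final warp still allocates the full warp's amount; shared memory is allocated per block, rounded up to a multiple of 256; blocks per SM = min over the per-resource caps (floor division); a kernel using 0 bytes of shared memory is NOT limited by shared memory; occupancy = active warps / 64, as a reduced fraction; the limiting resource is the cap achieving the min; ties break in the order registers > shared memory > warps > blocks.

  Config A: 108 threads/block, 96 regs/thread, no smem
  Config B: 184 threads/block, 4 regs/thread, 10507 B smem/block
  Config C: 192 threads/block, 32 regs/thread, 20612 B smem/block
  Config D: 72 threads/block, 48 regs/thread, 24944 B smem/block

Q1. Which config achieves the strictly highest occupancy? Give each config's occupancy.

occupancies: A 27/32, B 23/32, C 3/4, D 9/16

Answer: A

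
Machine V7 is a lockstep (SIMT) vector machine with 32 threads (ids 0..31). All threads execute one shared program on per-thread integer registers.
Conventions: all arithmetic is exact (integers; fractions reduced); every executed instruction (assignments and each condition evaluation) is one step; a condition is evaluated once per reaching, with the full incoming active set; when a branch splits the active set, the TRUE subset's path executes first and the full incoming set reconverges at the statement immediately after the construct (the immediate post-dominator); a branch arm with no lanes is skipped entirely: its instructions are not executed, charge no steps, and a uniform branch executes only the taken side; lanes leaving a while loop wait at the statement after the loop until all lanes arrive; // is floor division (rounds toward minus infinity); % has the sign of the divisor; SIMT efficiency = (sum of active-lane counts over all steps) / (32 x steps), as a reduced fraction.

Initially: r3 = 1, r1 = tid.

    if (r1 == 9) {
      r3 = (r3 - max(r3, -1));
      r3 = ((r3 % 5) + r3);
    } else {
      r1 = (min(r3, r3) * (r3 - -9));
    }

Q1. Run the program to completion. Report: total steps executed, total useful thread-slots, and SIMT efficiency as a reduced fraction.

Answer: 4 steps, 65 useful, 65/128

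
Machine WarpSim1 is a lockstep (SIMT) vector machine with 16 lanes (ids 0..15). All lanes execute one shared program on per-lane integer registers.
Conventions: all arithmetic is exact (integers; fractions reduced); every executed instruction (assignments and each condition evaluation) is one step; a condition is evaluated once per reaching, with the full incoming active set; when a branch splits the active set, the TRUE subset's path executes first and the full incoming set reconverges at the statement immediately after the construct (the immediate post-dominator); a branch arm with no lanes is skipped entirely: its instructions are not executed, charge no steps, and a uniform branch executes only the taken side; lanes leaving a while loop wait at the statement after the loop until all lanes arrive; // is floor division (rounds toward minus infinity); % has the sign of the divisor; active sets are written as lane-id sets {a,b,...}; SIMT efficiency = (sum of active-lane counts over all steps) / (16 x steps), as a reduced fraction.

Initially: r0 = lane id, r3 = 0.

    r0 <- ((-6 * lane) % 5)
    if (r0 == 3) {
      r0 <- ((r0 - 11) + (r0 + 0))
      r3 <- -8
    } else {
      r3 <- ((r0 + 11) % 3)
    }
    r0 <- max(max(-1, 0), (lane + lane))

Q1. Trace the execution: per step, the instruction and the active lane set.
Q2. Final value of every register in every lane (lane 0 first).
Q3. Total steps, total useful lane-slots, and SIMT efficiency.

step 0: r0 <- ((-6 * lane) % 5)      {0,1,2,3,4,5,6,7,8,9,10,11,12,13,14,15}
step 1: eval (r0 == 3)               {0,1,2,3,4,5,6,7,8,9,10,11,12,13,14,15}
step 2: r0 <- ((r0 - 11) + (r0 + 0)) {2,7,12}
step 3: r3 <- -8                     {2,7,12}
step 4: r3 <- ((r0 + 11) % 3)        {0,1,3,4,5,6,8,9,10,11,13,14,15}
step 5: r0 <- max(max(-1, 0), (lane + lane)) {0,1,2,3,4,5,6,7,8,9,10,11,12,13,14,15}

Answer: 6 steps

r0: 0,2,4,6,8,10,12,14,16,18,20,22,24,26,28,30
r3: 2,0,-8,1,0,2,0,-8,1,0,2,0,-8,1,0,2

steps = 6; useful = 67; efficiency = 67/96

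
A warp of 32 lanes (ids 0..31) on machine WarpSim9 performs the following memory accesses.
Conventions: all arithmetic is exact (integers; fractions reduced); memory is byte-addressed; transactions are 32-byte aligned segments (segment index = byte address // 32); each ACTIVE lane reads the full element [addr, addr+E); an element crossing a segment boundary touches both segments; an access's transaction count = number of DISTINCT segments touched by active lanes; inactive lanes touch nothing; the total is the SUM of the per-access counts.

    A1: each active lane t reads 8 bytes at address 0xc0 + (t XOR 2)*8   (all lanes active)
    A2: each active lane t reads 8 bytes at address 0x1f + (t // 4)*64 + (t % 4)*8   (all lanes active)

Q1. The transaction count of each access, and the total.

A1: 8 transactions
A2: 16 transactions

Answer: 8,16; total 24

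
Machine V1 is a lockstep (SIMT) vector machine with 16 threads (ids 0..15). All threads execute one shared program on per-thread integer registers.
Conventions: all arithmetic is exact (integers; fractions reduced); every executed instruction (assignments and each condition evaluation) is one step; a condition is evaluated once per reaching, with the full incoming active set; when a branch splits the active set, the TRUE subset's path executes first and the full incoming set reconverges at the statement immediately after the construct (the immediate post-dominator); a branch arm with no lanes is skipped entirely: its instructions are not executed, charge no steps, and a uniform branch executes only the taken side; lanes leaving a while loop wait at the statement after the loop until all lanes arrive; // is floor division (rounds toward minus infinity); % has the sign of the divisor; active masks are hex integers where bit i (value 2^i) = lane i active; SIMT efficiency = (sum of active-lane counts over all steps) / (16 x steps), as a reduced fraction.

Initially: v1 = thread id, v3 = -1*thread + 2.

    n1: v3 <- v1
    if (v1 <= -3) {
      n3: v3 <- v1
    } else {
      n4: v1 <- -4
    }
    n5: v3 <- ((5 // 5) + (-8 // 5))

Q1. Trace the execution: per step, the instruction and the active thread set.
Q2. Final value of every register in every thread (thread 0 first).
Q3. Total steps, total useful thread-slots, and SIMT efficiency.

step 0: v3 <- v1                     0xffff
step 1: eval (v1 <= -3)              0xffff
step 2: v1 <- -4                     0xffff
step 3: v3 <- ((5 // 5) + (-8 // 5)) 0xffff

Answer: 4 steps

v1: -4,-4,-4,-4,-4,-4,-4,-4,-4,-4,-4,-4,-4,-4,-4,-4
v3: -1,-1,-1,-1,-1,-1,-1,-1,-1,-1,-1,-1,-1,-1,-1,-1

steps = 4; useful = 64; efficiency = 64/64 = 1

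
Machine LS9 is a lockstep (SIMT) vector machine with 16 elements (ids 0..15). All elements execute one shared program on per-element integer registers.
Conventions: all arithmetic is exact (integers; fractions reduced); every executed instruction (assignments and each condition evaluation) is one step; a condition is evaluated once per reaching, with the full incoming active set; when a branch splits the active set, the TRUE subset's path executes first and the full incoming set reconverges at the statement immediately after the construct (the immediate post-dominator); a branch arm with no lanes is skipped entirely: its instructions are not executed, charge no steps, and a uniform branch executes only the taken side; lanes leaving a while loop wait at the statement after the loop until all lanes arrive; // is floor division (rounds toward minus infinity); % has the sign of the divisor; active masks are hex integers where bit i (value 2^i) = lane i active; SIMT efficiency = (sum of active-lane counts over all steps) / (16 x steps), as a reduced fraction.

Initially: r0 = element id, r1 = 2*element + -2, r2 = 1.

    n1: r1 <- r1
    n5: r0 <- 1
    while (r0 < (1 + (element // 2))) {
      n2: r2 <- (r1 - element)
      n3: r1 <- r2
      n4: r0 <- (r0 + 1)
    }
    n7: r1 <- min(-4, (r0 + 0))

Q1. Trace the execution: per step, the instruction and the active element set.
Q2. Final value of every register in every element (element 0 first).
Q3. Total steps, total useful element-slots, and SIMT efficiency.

step 0: r1 <- r1                     0xffff
step 1: r0 <- 1                      0xffff
step 2: eval (r0 < (1 + (element // 2))) 0xffff
step 3: r2 <- (r1 - element)         0xfffc
step 4: r1 <- r2                     0xfffc
step 5: r0 <- (r0 + 1)               0xfffc
step 6: eval (r0 < (1 + (element // 2))) 0xfffc
step 7: r2 <- (r1 - element)         0xfff0
step 8: r1 <- r2                     0xfff0
step 9: r0 <- (r0 + 1)               0xfff0
step 10: eval (r0 < (1 + (element // 2))) 0xfff0
step 11: r2 <- (r1 - element)         0xffc0
step 12: r1 <- r2                     0xffc0
step 13: r0 <- (r0 + 1)               0xffc0
step 14: eval (r0 < (1 + (element // 2))) 0xffc0
step 15: r2 <- (r1 - element)         0xff00
step 16: r1 <- r2                     0xff00
step 17: r0 <- (r0 + 1)               0xff00
step 18: eval (r0 < (1 + (element // 2))) 0xff00
step 19: r2 <- (r1 - element)         0xfc00
step 20: r1 <- r2                     0xfc00
step 21: r0 <- (r0 + 1)               0xfc00
step 22: eval (r0 < (1 + (element // 2))) 0xfc00
step 23: r2 <- (r1 - element)         0xf000
step 24: r1 <- r2                     0xf000
step 25: r0 <- (r0 + 1)               0xf000
step 26: eval (r0 < (1 + (element // 2))) 0xf000
step 27: r2 <- (r1 - element)         0xc000
step 28: r1 <- r2                     0xc000
step 29: r0 <- (r0 + 1)               0xc000
step 30: eval (r0 < (1 + (element // 2))) 0xc000
step 31: r1 <- min(-4, (r0 + 0))      0xffff

Answer: 32 steps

r0: 1,1,2,2,3,3,4,4,5,5,6,6,7,7,8,8
r1: -4,-4,-4,-4,-4,-4,-4,-4,-4,-4,-4,-4,-4,-4,-4,-4
r2: 1,1,0,1,-2,-2,-8,-9,-18,-20,-32,-35,-50,-54,-72,-77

steps = 32; useful = 288; efficiency = 288/512 = 9/16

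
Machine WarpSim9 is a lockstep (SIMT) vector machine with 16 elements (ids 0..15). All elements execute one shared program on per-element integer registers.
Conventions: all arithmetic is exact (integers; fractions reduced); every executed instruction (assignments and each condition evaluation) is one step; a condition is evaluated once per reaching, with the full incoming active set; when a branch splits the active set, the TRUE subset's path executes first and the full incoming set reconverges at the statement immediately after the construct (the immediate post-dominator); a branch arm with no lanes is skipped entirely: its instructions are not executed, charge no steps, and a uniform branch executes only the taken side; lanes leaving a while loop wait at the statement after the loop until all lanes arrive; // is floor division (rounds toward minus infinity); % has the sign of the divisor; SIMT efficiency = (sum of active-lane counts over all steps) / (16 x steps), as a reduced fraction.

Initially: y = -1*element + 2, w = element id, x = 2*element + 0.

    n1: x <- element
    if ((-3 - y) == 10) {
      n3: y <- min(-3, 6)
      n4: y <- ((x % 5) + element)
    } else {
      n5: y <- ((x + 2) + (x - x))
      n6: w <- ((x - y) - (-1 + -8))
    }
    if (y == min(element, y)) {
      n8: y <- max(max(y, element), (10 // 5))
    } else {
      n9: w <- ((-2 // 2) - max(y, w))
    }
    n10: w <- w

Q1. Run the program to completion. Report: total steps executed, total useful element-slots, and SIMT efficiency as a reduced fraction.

Answer: 10 steps, 112 useful, 7/10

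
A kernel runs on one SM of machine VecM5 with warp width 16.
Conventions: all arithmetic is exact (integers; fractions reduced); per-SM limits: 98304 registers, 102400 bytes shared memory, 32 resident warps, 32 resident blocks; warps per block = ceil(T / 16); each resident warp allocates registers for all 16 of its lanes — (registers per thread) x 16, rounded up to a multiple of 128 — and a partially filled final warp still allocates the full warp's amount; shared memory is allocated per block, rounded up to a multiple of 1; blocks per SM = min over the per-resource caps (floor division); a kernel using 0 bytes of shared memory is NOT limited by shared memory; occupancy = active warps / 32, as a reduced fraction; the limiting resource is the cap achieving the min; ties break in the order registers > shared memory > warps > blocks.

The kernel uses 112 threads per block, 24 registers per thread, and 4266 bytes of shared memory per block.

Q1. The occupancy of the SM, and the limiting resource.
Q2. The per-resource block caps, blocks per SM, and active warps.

Answer: occupancy 7/8, limited by warps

registers: 36 blocks
shared memory: 24 blocks
warps: 4 blocks
blocks: 32 blocks

Answer: 4 blocks, 28 active warps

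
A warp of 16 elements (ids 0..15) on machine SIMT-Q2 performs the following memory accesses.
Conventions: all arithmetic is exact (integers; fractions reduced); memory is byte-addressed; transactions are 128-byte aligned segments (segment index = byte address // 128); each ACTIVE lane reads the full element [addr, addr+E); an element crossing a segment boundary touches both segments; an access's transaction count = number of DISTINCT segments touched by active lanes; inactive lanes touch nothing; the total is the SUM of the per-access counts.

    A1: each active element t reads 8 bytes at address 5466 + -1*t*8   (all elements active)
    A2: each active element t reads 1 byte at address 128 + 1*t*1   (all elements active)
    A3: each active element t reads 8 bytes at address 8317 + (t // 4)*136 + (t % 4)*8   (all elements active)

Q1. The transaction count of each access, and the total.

A1: 2 transactions
A2: 1 transaction
A3: 5 transactions

Answer: 2,1,5; total 8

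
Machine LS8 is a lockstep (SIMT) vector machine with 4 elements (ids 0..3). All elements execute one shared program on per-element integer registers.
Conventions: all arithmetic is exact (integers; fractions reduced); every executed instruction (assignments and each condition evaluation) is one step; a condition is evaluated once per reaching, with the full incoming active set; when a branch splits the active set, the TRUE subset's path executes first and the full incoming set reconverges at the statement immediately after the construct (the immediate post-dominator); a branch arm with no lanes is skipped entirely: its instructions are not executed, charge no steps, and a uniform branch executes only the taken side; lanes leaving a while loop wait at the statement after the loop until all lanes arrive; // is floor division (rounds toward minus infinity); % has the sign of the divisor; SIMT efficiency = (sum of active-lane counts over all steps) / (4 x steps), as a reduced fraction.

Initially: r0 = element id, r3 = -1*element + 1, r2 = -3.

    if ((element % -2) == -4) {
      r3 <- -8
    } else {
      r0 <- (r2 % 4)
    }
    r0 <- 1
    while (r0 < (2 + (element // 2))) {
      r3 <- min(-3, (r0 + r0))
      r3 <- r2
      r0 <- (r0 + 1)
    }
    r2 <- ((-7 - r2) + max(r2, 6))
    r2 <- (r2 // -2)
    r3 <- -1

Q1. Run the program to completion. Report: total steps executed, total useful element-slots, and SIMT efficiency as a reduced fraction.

Answer: 15 steps, 52 useful, 13/15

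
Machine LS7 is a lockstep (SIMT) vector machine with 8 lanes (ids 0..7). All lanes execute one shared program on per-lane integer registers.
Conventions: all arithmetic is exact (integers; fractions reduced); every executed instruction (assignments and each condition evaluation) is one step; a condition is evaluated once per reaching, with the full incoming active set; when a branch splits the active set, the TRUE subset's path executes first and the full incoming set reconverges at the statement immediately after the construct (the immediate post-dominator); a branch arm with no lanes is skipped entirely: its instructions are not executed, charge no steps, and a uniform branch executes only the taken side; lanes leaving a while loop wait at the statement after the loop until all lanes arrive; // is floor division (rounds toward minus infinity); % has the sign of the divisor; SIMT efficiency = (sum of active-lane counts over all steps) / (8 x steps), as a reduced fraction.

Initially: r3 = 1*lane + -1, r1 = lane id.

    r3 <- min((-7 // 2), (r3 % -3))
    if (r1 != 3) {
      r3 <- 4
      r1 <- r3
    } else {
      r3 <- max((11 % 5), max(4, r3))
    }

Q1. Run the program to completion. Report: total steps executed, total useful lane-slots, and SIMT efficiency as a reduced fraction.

Answer: 5 steps, 31 useful, 31/40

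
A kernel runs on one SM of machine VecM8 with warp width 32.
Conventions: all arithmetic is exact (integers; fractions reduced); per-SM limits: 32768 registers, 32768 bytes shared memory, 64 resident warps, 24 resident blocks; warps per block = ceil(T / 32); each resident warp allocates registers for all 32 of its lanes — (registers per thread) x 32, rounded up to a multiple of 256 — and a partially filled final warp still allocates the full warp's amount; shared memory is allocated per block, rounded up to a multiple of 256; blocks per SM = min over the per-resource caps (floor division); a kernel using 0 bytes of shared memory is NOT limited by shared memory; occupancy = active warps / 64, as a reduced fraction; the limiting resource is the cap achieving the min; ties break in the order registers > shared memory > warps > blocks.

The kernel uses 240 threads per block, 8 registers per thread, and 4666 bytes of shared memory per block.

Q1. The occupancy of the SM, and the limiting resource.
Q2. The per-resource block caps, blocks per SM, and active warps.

Answer: occupancy 3/4, limited by shared memory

registers: 16 blocks
shared memory: 6 blocks
warps: 8 blocks
blocks: 24 blocks

Answer: 6 blocks, 48 active warps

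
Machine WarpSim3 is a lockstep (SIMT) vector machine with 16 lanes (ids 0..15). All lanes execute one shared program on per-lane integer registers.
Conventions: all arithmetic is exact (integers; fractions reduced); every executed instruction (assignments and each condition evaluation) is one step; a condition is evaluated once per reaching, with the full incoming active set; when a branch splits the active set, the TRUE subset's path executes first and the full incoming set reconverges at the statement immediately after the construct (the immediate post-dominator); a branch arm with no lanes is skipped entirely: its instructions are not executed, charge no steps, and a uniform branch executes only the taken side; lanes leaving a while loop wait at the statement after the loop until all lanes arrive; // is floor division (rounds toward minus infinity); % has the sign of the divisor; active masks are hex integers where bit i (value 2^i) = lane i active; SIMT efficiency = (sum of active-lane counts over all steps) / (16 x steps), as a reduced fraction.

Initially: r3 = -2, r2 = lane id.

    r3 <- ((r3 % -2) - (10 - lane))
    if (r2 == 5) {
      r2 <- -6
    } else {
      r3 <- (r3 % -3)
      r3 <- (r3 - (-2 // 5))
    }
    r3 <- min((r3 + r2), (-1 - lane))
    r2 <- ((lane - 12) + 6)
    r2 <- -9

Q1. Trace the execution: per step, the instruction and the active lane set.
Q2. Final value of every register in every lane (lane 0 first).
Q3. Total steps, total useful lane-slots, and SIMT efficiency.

step 0: r3 <- ((r3 % -2) - (10 - lane)) 0xffff
step 1: eval (r2 == 5)               0xffff
step 2: r2 <- -6                     0x0020
step 3: r3 <- (r3 % -3)              0xffdf
step 4: r3 <- (r3 - (-2 // 5))       0xffdf
step 5: r3 <- min((r3 + r2), (-1 - lane)) 0xffff
step 6: r2 <- ((lane - 12) + 6)      0xffff
step 7: r2 <- -9                     0xffff

Answer: 8 steps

r3: -1,-2,-3,-4,-5,-11,-7,-8,-9,-10,-11,-12,-13,-14,-15,-16
r2: -9,-9,-9,-9,-9,-9,-9,-9,-9,-9,-9,-9,-9,-9,-9,-9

steps = 8; useful = 111; efficiency = 111/128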